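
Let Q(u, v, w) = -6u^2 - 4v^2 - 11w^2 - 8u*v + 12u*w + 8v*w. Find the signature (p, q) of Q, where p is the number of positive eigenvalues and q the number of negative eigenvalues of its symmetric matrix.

The symmetric matrix is A = [[-6, -4, 6], [-4, -4, 4], [6, 4, -11]].
Congruent diagonalization of A (simultaneous row and column reduction) yields pivots -6, -4/3, -5.
That gives 3 negative pivots.

(0, 3)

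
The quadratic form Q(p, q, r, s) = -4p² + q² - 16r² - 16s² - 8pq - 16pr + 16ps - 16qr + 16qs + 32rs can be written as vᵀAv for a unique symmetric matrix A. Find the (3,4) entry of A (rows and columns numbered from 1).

The coefficient of r·s in Q is 32. For a symmetric A this equals A[3,4] + A[4,3] = 2·A[3,4].
So A[3,4] = 32/2 = 16.

16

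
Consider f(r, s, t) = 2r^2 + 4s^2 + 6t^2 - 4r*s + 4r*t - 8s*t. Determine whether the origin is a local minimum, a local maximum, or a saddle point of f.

The Hessian at the origin is H = [[4, -4, 4], [-4, 8, -8], [4, -8, 12]].
Applying the same elementary operations to the rows and columns of H produces a congruent diagonal matrix with entries 4, 4, 4.
Counting signs: 3 positive.
H is positive definite, so the origin is a strict local minimum.

local minimum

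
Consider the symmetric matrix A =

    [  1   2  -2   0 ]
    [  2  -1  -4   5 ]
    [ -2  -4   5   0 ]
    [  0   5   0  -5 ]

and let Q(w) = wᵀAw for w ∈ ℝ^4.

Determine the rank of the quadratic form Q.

3

Congruent diagonalization of A (simultaneous row and column reduction) yields pivots 1, -5, 1, 0.
So there are 2 positive, 1 negative, 1 zero pivots.
The rank is the number of nonzero pivots: 3.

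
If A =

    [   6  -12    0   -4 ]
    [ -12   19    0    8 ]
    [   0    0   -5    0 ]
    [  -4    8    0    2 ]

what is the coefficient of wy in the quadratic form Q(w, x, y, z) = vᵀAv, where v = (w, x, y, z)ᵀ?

0

The coefficient of wy is A[1,3] + A[3,1] = 2·0 = 0.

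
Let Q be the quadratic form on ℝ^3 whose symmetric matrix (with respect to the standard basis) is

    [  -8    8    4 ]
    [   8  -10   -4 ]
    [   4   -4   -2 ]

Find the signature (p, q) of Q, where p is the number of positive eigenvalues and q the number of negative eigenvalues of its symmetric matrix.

Applying the same elementary operations to the rows and columns of A produces a congruent diagonal matrix with entries -8, -2, 0.
That gives 2 negative, 1 zero pivots.

(0, 2)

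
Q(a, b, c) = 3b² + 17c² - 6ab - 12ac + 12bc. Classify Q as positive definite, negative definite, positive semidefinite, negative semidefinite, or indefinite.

The symmetric matrix is A = [[0, -3, -6], [-3, 3, 6], [-6, 6, 17]].
A is congruent to a diagonal matrix with 2 positive, 1 negative and 0 zero entries, so Q is indefinite.

indefinite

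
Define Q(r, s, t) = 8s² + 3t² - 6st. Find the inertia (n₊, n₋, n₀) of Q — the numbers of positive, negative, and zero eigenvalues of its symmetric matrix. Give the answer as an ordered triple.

Write A = [[0, 0, 0], [0, 8, -3], [0, -3, 3]].
Applying the same elementary operations to the rows and columns of A produces a congruent diagonal matrix with entries 0, 8, 15/8.
Counting signs: 2 positive, 1 zero.

(2, 0, 1)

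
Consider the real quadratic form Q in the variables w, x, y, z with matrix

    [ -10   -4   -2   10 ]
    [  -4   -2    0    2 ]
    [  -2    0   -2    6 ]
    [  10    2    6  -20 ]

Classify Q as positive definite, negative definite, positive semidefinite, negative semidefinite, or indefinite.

negative semidefinite

Congruent diagonalization of A (simultaneous row and column reduction) yields pivots -10, -2/5, 0, 0.
So there are 2 negative, 2 zero pivots.
Hence Q is negative semidefinite.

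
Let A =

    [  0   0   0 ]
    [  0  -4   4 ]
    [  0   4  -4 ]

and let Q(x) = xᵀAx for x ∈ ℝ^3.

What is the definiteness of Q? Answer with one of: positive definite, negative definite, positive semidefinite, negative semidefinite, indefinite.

negative semidefinite

Applying the same elementary operations to the rows and columns of A produces a congruent diagonal matrix with entries 0, -4, 0.
So there are 1 negative, 2 zero pivots.
Hence Q is negative semidefinite.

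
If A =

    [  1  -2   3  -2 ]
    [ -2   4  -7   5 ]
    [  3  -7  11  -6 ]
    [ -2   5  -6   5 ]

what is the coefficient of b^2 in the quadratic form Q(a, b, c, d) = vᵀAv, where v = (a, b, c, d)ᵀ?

The coefficient of b^2 is the diagonal entry A[2,2] = 4.

4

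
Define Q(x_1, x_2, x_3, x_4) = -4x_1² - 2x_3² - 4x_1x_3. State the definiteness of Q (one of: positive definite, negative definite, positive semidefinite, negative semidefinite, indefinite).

negative semidefinite

Write A = [[-4, 0, -2, 0], [0, 0, 0, 0], [-2, 0, -2, 0], [0, 0, 0, 0]].
Applying the same elementary operations to the rows and columns of A produces a congruent diagonal matrix with entries -4, 0, -1, 0.
So there are 2 negative, 2 zero pivots.
Hence Q is negative semidefinite.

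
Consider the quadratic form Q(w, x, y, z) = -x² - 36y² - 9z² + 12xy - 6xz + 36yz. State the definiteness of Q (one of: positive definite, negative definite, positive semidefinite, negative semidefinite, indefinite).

negative semidefinite

The symmetric matrix is A = [[0, 0, 0, 0], [0, -1, 6, -3], [0, 6, -36, 18], [0, -3, 18, -9]].
Symmetric row and column elimination reduces A to a congruent diagonal form with pivots 0, -1, 0, 0.
So there are 1 negative, 3 zero pivots.
Hence Q is negative semidefinite.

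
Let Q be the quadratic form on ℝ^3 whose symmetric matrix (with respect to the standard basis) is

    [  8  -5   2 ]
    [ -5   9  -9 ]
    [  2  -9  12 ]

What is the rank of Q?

Congruent diagonalization of A (simultaneous row and column reduction) yields pivots 8, 47/8, 60/47.
Counting signs: 3 positive.
The rank is the number of nonzero pivots: 3.

3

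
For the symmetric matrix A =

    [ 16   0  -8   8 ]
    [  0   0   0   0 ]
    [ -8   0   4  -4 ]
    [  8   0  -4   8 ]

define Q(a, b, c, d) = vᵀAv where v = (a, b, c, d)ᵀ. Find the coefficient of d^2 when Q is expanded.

8

The coefficient of d^2 is the diagonal entry A[4,4] = 8.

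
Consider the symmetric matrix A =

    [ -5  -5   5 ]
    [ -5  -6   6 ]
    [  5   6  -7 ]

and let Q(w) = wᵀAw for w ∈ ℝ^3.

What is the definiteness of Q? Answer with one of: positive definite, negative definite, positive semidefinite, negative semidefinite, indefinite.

negative definite

Leading principal minors: Δ_1 = -5, Δ_2 = 5, Δ_3 = -5.
The signs alternate starting with Δ_1 < 0, so by Sylvester's criterion Q is negative definite.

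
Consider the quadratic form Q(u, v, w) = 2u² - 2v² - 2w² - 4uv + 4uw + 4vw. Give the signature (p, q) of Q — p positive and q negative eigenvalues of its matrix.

Write A = [[2, -2, 2], [-2, -2, 2], [2, 2, -2]].
Symmetric row and column elimination reduces A to a congruent diagonal form with pivots 2, -4, 0.
Counting signs: 1 positive, 1 negative, 1 zero.

(1, 1)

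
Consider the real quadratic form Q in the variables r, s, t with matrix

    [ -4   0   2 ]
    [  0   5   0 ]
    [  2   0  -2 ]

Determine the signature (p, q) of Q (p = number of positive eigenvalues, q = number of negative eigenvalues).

(1, 2)

An LDLᵀ factorisation of A has diagonal entries -4, 5, -1.
So there are 1 positive, 2 negative pivots.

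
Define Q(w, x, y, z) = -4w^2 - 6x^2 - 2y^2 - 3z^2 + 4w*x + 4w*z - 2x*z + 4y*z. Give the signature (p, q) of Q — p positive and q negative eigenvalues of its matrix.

(0, 3)

The symmetric matrix is A = [[-4, 2, 0, 2], [2, -6, 0, -1], [0, 0, -2, 2], [2, -1, 2, -3]].
Applying the same elementary operations to the rows and columns of A produces a congruent diagonal matrix with entries -4, -5, -2, 0.
So there are 3 negative, 1 zero pivots.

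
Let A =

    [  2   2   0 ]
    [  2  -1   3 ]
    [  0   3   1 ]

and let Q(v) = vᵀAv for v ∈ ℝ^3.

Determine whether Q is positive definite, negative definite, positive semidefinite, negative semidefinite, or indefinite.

Row-reducing A symmetrically gives the diagonal entries 2, -3, 4.
That gives 2 positive, 1 negative pivots.
Hence Q is indefinite.

indefinite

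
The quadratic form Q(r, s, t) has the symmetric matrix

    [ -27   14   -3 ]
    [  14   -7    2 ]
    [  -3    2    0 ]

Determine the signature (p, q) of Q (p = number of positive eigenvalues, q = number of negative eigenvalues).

(1, 2)

Row-reducing A symmetrically gives the diagonal entries -27, 7/27, -3/7.
So there are 1 positive, 2 negative pivots.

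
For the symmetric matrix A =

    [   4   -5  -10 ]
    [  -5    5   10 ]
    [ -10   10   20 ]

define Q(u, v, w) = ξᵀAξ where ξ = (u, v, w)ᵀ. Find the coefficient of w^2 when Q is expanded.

The coefficient of w^2 is the diagonal entry A[3,3] = 20.

20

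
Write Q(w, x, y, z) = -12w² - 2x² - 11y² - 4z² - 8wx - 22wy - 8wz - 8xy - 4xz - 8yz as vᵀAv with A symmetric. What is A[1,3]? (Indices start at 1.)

-11

The coefficient of w·y in Q is -22. For a symmetric A this equals A[1,3] + A[3,1] = 2·A[1,3].
So A[1,3] = -22/2 = -11.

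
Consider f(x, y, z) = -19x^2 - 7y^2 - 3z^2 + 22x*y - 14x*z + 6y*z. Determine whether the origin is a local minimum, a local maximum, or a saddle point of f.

The Hessian at the origin is H = [[-38, 22, -14], [22, -14, 6], [-14, 6, -6]].
Congruent diagonalization of H (simultaneous row and column reduction) yields pivots -38, -24/19, 8/3.
That gives 1 positive, 2 negative pivots.
H is indefinite, so the origin is a saddle point.

saddle point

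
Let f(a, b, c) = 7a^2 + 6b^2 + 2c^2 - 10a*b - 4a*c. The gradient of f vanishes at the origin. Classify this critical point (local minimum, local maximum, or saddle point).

The Hessian at the origin is H = [[14, -10, -4], [-10, 12, 0], [-4, 0, 4]].
Applying the same elementary operations to the rows and columns of H produces a congruent diagonal matrix with entries 14, 34/7, 20/17.
Counting signs: 3 positive.
H is positive definite, so the origin is a strict local minimum.

local minimum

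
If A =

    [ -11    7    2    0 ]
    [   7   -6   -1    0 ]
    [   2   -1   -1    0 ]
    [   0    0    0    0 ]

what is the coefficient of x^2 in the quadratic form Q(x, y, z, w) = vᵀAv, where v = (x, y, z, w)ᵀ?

The coefficient of x^2 is the diagonal entry A[1,1] = -11.

-11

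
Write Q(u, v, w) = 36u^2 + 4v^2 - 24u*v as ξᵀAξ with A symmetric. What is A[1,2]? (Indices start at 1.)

-12

The coefficient of u·v in Q is -24. For a symmetric A this equals A[1,2] + A[2,1] = 2·A[1,2].
So A[1,2] = -24/2 = -12.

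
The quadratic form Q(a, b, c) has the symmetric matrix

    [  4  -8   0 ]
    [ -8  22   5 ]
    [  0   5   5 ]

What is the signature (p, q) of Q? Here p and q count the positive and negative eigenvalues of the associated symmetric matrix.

(3, 0)

An LDLᵀ factorisation of A has diagonal entries 4, 6, 5/6.
Counting signs: 3 positive.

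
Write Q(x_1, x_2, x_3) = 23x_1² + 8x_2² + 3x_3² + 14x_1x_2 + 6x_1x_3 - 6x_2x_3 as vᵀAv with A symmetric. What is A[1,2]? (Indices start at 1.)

The coefficient of x_1·x_2 in Q is 14. For a symmetric A this equals A[1,2] + A[2,1] = 2·A[1,2].
So A[1,2] = 14/2 = 7.

7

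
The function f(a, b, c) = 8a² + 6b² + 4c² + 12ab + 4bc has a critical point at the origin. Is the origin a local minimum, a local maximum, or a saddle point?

The Hessian at the origin is H = [[16, 12, 0], [12, 12, 4], [0, 4, 8]].
Applying the same elementary operations to the rows and columns of H produces a congruent diagonal matrix with entries 16, 3, 8/3.
Counting signs: 3 positive.
H is positive definite, so the origin is a strict local minimum.

local minimum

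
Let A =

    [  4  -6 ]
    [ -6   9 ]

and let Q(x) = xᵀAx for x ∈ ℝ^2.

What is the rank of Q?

1

Congruent diagonalization of A (simultaneous row and column reduction) yields pivots 4, 0.
That gives 1 positive, 1 zero pivots.
The rank is the number of nonzero pivots: 1.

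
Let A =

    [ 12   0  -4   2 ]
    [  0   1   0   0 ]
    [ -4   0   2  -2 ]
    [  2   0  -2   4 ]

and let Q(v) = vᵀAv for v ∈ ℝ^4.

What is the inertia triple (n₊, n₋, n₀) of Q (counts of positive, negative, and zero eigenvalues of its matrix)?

Applying the same elementary operations to the rows and columns of A produces a congruent diagonal matrix with entries 12, 1, 2/3, 1.
Counting signs: 4 positive.

(4, 0, 0)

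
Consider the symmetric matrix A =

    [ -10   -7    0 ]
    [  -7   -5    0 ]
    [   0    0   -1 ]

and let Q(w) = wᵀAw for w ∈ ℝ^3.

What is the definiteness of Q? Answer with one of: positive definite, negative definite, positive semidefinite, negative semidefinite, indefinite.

Applying the same elementary operations to the rows and columns of A produces a congruent diagonal matrix with entries -10, -1/10, -1.
Counting signs: 3 negative.
Hence Q is negative definite.

negative definite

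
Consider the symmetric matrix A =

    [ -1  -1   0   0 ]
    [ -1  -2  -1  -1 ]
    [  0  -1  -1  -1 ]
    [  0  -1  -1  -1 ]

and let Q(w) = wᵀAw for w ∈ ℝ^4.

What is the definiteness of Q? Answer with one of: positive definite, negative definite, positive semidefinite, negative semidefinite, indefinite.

Congruent diagonalization of A (simultaneous row and column reduction) yields pivots -1, -1, 0, 0.
That gives 2 negative, 2 zero pivots.
Hence Q is negative semidefinite.

negative semidefinite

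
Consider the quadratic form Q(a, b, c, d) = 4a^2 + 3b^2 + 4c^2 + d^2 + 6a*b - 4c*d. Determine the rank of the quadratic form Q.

3

The symmetric matrix is A = [[4, 3, 0, 0], [3, 3, 0, 0], [0, 0, 4, -2], [0, 0, -2, 1]].
Symmetric row and column elimination reduces A to a congruent diagonal form with pivots 4, 3/4, 4, 0.
So there are 3 positive, 1 zero pivots.
The rank is the number of nonzero pivots: 3.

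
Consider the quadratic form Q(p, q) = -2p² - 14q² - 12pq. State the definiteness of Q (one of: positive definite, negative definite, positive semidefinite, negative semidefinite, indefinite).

indefinite

The symmetric matrix is A = [[-2, -6], [-6, -14]].
Applying the same elementary operations to the rows and columns of A produces a congruent diagonal matrix with entries -2, 4.
Counting signs: 1 positive, 1 negative.
Hence Q is indefinite.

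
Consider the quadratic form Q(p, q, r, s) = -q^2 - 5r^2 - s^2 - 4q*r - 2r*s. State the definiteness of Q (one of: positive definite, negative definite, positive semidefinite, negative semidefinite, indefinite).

The symmetric matrix is A = [[0, 0, 0, 0], [0, -1, -2, 0], [0, -2, -5, -1], [0, 0, -1, -1]].
Congruent diagonalization of A (simultaneous row and column reduction) yields pivots 0, -1, -1, 0.
Counting signs: 2 negative, 2 zero.
Hence Q is negative semidefinite.

negative semidefinite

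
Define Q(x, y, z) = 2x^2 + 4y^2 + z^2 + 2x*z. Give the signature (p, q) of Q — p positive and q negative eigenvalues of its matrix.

The symmetric matrix is A = [[2, 0, 1], [0, 4, 0], [1, 0, 1]].
Applying the same elementary operations to the rows and columns of A produces a congruent diagonal matrix with entries 2, 4, 1/2.
Counting signs: 3 positive.

(3, 0)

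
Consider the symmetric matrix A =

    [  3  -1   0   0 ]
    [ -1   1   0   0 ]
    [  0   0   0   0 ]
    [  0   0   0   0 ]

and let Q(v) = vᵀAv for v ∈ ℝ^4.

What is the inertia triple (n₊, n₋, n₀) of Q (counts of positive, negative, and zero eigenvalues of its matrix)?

Applying the same elementary operations to the rows and columns of A produces a congruent diagonal matrix with entries 3, 2/3, 0, 0.
So there are 2 positive, 2 zero pivots.

(2, 0, 2)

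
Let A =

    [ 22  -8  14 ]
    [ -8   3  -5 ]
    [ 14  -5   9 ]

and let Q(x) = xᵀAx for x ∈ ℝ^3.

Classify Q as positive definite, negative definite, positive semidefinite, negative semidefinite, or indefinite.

Row-reducing A symmetrically gives the diagonal entries 22, 1/11, 0.
So there are 2 positive, 1 zero pivots.
Hence Q is positive semidefinite.

positive semidefinite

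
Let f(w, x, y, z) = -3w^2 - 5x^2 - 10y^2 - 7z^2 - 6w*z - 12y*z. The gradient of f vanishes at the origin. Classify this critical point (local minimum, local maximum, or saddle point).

The Hessian at the origin is H = [[-6, 0, 0, -6], [0, -10, 0, 0], [0, 0, -20, -12], [-6, 0, -12, -14]].
Symmetric row and column elimination reduces H to a congruent diagonal form with pivots -6, -10, -20, -4/5.
So there are 4 negative pivots.
H is negative definite, so the origin is a strict local maximum.

local maximum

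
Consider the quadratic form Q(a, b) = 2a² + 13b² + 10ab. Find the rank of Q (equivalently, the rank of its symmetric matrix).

The associated matrix is A = [[2, 5], [5, 13]].
Applying the same elementary operations to the rows and columns of A produces a congruent diagonal matrix with entries 2, 1/2.
That gives 2 positive pivots.
The rank is the number of nonzero pivots: 2.

2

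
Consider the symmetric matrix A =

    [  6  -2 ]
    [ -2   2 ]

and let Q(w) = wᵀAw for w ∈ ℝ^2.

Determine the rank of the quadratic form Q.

2

Row-reducing A symmetrically gives the diagonal entries 6, 4/3.
So there are 2 positive pivots.
The rank is the number of nonzero pivots: 2.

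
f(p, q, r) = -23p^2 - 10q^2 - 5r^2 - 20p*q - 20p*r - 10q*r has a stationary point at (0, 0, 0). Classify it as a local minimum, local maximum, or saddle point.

local maximum

The Hessian at the origin is H = [[-46, -20, -20], [-20, -20, -10], [-20, -10, -10]].
Applying the same elementary operations to the rows and columns of H produces a congruent diagonal matrix with entries -46, -260/23, -15/13.
So there are 3 negative pivots.
H is negative definite, so the origin is a strict local maximum.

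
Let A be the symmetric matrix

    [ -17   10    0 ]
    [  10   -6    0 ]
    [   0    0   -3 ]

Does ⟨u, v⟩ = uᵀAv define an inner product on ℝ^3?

no

Row-reducing A symmetrically gives the diagonal entries -17, -2/17, -3.
That gives 3 negative pivots.
Hence Q is negative definite.
⟨·,·⟩ is an inner product exactly when A is positive definite.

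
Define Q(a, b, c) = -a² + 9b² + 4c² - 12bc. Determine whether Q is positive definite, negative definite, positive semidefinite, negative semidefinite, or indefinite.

indefinite

Write A = [[-1, 0, 0], [0, 9, -6], [0, -6, 4]].
Symmetric row and column elimination reduces A to a congruent diagonal form with pivots -1, 9, 0.
That gives 1 positive, 1 negative, 1 zero pivots.
Hence Q is indefinite.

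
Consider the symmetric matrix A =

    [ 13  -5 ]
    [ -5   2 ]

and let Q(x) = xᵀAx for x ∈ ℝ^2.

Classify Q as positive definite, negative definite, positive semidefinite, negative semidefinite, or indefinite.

For the 2×2 matrix [[13, -5], [-5, 2]]: det = 13·2 − (-5)² = 1, trace = 15.
det > 0 so both eigenvalues share the sign of the trace; trace = 15 > 0 ⇒ both positive.

positive definite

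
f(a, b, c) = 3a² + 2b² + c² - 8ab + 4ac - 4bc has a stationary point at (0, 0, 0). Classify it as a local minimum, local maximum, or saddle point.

The Hessian at the origin is H = [[6, -8, 4], [-8, 4, -4], [4, -4, 2]].
Applying the same elementary operations to the rows and columns of H produces a congruent diagonal matrix with entries 6, -20/3, -2/5.
So there are 1 positive, 2 negative pivots.
H is indefinite, so the origin is a saddle point.

saddle point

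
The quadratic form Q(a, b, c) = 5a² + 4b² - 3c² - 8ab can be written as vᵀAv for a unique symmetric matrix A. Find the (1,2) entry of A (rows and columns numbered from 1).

-4

The coefficient of a·b in Q is -8. For a symmetric A this equals A[1,2] + A[2,1] = 2·A[1,2].
So A[1,2] = -8/2 = -4.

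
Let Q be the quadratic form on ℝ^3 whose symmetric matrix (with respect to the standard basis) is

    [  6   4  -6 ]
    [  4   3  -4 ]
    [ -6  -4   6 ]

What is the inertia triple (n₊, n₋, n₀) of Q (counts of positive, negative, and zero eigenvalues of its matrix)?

Applying the same elementary operations to the rows and columns of A produces a congruent diagonal matrix with entries 6, 1/3, 0.
Counting signs: 2 positive, 1 zero.

(2, 0, 1)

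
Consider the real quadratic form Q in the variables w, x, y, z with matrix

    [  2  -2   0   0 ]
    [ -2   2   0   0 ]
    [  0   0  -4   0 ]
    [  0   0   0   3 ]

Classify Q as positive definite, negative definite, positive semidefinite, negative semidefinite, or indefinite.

indefinite

Row-reducing A symmetrically gives the diagonal entries 2, 0, -4, 3.
That gives 2 positive, 1 negative, 1 zero pivots.
Hence Q is indefinite.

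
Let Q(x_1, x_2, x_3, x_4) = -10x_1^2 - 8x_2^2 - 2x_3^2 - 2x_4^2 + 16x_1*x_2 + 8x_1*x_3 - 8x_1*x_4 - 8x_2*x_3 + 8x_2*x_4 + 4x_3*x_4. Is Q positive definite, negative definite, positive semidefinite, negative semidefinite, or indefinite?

The symmetric matrix is A = [[-10, 8, 4, -4], [8, -8, -4, 4], [4, -4, -2, 2], [-4, 4, 2, -2]].
Symmetric row and column elimination reduces A to a congruent diagonal form with pivots -10, -8/5, 0, 0.
So there are 2 negative, 2 zero pivots.
Hence Q is negative semidefinite.

negative semidefinite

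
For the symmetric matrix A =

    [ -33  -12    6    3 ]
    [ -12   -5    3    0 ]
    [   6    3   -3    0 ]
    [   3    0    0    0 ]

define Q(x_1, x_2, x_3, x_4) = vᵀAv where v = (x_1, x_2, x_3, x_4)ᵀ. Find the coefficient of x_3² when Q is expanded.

The coefficient of x_3² is the diagonal entry A[3,3] = -3.

-3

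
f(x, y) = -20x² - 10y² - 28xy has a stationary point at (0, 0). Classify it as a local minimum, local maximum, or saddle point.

local maximum

The Hessian at the origin is H = [[-40, -28], [-28, -20]].
det H = -40·-20 − (-28)² = 16 > 0 and H[1,1] = -40 < 0, so H is negative definite.
Therefore the origin is a local maximum.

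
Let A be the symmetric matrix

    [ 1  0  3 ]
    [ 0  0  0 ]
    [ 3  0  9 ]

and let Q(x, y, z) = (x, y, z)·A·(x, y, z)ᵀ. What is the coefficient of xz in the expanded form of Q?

The coefficient of xz is A[1,3] + A[3,1] = 2·3 = 6.

6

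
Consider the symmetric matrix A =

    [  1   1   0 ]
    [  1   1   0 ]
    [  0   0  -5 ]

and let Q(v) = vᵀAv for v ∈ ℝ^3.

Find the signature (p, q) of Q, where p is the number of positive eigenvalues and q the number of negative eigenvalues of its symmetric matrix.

(1, 1)

Applying the same elementary operations to the rows and columns of A produces a congruent diagonal matrix with entries 1, 0, -5.
So there are 1 positive, 1 negative, 1 zero pivots.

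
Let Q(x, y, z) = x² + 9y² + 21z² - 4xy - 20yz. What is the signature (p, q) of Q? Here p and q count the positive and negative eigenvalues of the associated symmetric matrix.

(3, 0)

The associated matrix is A = [[1, -2, 0], [-2, 9, -10], [0, -10, 21]].
Congruent diagonalization of A (simultaneous row and column reduction) yields pivots 1, 5, 1.
So there are 3 positive pivots.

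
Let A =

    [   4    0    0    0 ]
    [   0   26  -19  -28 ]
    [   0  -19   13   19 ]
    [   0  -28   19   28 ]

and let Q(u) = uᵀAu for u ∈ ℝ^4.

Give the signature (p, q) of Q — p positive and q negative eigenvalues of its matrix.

Row-reducing A symmetrically gives the diagonal entries 4, 26, -23/26, 6/23.
So there are 3 positive, 1 negative pivots.

(3, 1)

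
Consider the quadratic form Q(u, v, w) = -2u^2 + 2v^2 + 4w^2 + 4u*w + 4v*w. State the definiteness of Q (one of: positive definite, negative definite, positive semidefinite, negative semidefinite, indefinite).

The associated matrix is A = [[-2, 0, 2], [0, 2, 2], [2, 2, 4]].
Applying the same elementary operations to the rows and columns of A produces a congruent diagonal matrix with entries -2, 2, 4.
That gives 2 positive, 1 negative pivots.
Hence Q is indefinite.

indefinite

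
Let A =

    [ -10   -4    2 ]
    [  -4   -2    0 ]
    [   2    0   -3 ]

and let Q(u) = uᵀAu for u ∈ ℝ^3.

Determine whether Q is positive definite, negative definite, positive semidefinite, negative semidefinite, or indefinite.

Leading principal minors: Δ_1 = -10, Δ_2 = 4, Δ_3 = -4.
The signs alternate starting with Δ_1 < 0, so by Sylvester's criterion Q is negative definite.

negative definite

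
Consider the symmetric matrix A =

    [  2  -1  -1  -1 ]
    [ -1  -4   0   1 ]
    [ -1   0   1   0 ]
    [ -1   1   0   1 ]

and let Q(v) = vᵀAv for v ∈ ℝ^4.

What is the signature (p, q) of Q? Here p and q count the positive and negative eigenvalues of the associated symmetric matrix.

Symmetric row and column elimination reduces A to a congruent diagonal form with pivots 2, -9/2, 5/9, 0.
That gives 2 positive, 1 negative, 1 zero pivots.

(2, 1)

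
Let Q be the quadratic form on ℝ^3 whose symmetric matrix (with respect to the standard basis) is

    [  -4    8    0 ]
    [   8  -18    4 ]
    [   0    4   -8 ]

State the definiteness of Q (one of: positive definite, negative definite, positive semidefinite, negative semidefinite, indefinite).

Applying the same elementary operations to the rows and columns of A produces a congruent diagonal matrix with entries -4, -2, 0.
So there are 2 negative, 1 zero pivots.
Hence Q is negative semidefinite.

negative semidefinite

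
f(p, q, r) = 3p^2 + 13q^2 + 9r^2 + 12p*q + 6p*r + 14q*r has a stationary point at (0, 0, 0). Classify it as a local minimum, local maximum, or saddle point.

The Hessian at the origin is H = [[6, 12, 6], [12, 26, 14], [6, 14, 18]].
Applying the same elementary operations to the rows and columns of H produces a congruent diagonal matrix with entries 6, 2, 10.
That gives 3 positive pivots.
H is positive definite, so the origin is a strict local minimum.

local minimum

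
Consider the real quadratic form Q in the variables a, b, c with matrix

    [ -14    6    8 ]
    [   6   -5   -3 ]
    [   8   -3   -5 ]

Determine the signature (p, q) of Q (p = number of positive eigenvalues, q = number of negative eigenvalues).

An LDLᵀ factorisation of A has diagonal entries -14, -17/7, -6/17.
Counting signs: 3 negative.

(0, 3)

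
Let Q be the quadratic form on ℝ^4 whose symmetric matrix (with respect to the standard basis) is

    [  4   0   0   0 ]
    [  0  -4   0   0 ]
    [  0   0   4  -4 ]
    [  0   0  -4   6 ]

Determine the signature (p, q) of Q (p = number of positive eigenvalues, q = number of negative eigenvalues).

(3, 1)

An LDLᵀ factorisation of A has diagonal entries 4, -4, 4, 2.
Counting signs: 3 positive, 1 negative.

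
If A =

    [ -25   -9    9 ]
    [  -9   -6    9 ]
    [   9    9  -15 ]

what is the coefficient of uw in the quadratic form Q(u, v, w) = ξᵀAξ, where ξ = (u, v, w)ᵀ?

The coefficient of uw is A[1,3] + A[3,1] = 2·9 = 18.

18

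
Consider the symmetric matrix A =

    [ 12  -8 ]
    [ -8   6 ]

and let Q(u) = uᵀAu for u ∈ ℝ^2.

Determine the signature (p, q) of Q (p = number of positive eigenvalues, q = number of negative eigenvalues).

Symmetric row and column elimination reduces A to a congruent diagonal form with pivots 12, 2/3.
That gives 2 positive pivots.

(2, 0)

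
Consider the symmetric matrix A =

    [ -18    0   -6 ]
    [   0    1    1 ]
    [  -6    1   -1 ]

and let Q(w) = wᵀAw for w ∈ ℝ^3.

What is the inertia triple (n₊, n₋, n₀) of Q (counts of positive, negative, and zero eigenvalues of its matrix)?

Congruent diagonalization of A (simultaneous row and column reduction) yields pivots -18, 1, 0.
So there are 1 positive, 1 negative, 1 zero pivots.

(1, 1, 1)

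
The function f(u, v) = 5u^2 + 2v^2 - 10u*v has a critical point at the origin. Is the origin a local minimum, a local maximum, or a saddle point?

saddle point

The Hessian at the origin is H = [[10, -10], [-10, 4]].
det H = 10·4 − (-10)² = -60 < 0, so H is indefinite.
Therefore the origin is a saddle point.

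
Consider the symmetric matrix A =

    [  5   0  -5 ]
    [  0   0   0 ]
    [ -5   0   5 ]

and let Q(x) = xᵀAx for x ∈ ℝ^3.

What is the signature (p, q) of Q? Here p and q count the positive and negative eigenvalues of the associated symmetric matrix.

Congruent diagonalization of A (simultaneous row and column reduction) yields pivots 5, 0, 0.
So there are 1 positive, 2 zero pivots.

(1, 0)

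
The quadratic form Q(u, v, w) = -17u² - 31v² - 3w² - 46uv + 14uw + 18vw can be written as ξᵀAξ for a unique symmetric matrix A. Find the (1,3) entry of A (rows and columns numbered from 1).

The coefficient of u·w in Q is 14. For a symmetric A this equals A[1,3] + A[3,1] = 2·A[1,3].
So A[1,3] = 14/2 = 7.

7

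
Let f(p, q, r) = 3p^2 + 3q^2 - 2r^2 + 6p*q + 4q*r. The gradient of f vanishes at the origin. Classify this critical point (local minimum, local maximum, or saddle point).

saddle point

The Hessian at the origin is H = [[6, 6, 0], [6, 6, 4], [0, 4, -4]].
H is indefinite, so the origin is a saddle point.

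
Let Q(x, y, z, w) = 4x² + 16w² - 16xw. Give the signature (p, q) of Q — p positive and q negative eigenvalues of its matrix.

(1, 0)

The symmetric matrix is A = [[4, 0, 0, -8], [0, 0, 0, 0], [0, 0, 0, 0], [-8, 0, 0, 16]].
Row-reducing A symmetrically gives the diagonal entries 4, 0, 0, 0.
So there are 1 positive, 3 zero pivots.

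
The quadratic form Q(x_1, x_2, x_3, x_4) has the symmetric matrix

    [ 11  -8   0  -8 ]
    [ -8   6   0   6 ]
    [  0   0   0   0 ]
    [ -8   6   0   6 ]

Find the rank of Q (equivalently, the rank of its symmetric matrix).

Applying the same elementary operations to the rows and columns of A produces a congruent diagonal matrix with entries 11, 2/11, 0, 0.
So there are 2 positive, 2 zero pivots.
The rank is the number of nonzero pivots: 2.

2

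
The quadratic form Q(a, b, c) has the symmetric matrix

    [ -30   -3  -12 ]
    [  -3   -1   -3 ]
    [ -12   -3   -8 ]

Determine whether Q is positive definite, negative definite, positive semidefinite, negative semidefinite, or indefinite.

Symmetric row and column elimination reduces A to a congruent diagonal form with pivots -30, -7/10, 10/7.
So there are 1 positive, 2 negative pivots.
Hence Q is indefinite.

indefinite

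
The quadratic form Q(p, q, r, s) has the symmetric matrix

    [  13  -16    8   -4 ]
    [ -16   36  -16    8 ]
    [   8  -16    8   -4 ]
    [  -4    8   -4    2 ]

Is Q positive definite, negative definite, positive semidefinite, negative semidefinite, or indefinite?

Row-reducing A symmetrically gives the diagonal entries 13, 212/13, 40/53, 0.
Counting signs: 3 positive, 1 zero.
Hence Q is positive semidefinite.

positive semidefinite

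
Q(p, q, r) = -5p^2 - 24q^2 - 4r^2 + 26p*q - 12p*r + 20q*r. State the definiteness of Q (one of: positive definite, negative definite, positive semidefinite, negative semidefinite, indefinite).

indefinite

The associated matrix is A = [[-5, 13, -6], [13, -24, 10], [-6, 10, -4]].
Congruent diagonalization of A (simultaneous row and column reduction) yields pivots -5, 49/5, 0.
So there are 1 positive, 1 negative, 1 zero pivots.
Hence Q is indefinite.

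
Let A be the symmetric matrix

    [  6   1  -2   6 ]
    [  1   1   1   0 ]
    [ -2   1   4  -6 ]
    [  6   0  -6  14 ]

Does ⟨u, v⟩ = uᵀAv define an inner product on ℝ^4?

yes

Congruent diagonalization of A (simultaneous row and column reduction) yields pivots 6, 5/6, 6/5, 2.
So there are 4 positive pivots.
Hence Q is positive definite.
⟨·,·⟩ is an inner product exactly when A is positive definite.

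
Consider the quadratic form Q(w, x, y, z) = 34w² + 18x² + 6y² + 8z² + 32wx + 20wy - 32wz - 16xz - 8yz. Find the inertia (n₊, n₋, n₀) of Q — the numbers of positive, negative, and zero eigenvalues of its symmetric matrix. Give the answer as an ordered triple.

(4, 0, 0)

Write A = [[34, 16, 10, -16], [16, 18, 0, -8], [10, 0, 6, -4], [-16, -8, -4, 8]].
Symmetric row and column elimination reduces A to a congruent diagonal form with pivots 34, 178/17, 84/89, 4/21.
Counting signs: 4 positive.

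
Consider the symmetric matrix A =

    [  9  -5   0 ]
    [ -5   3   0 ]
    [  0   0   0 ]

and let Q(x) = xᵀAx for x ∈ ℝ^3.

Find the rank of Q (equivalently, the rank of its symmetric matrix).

Row-reducing A symmetrically gives the diagonal entries 9, 2/9, 0.
That gives 2 positive, 1 zero pivots.
The rank is the number of nonzero pivots: 2.

2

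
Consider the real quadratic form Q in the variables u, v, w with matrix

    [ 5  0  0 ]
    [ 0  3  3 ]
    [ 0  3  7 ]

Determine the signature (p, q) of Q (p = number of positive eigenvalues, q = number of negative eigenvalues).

Symmetric row and column elimination reduces A to a congruent diagonal form with pivots 5, 3, 4.
So there are 3 positive pivots.

(3, 0)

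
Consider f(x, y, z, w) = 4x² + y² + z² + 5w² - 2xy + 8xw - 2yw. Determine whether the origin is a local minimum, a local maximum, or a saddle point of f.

local minimum

The Hessian at the origin is H = [[8, -2, 0, 8], [-2, 2, 0, -2], [0, 0, 2, 0], [8, -2, 0, 10]].
Symmetric row and column elimination reduces H to a congruent diagonal form with pivots 8, 3/2, 2, 2.
So there are 4 positive pivots.
H is positive definite, so the origin is a strict local minimum.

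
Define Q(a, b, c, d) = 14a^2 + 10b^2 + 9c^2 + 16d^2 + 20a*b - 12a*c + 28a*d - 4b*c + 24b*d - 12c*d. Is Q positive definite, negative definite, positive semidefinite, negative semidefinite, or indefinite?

The associated matrix is A = [[14, 10, -6, 14], [10, 10, -2, 12], [-6, -2, 9, -6], [14, 12, -6, 16]].
Row-reducing A symmetrically gives the diagonal entries 14, 20/7, 23/5, 1/23.
So there are 4 positive pivots.
Hence Q is positive definite.

positive definite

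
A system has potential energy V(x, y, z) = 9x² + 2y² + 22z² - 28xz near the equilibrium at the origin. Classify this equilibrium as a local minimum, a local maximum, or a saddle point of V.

The Hessian at the origin is H = [[18, 0, -28], [0, 4, 0], [-28, 0, 44]].
An LDLᵀ factorisation of H has diagonal entries 18, 4, 4/9.
Counting signs: 3 positive.
H is positive definite, so the origin is a strict local minimum.

local minimum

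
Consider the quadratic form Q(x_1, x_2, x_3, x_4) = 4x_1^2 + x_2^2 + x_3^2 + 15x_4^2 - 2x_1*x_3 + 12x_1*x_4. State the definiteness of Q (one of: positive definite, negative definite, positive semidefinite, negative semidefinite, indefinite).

positive definite

The symmetric matrix of Q is A = [[4, 0, -1, 6], [0, 1, 0, 0], [-1, 0, 1, 0], [6, 0, 0, 15]].
Leading principal minors: Δ_1 = 4, Δ_2 = 4, Δ_3 = 3, Δ_4 = 9.
All leading principal minors are positive, so by Sylvester's criterion Q is positive definite.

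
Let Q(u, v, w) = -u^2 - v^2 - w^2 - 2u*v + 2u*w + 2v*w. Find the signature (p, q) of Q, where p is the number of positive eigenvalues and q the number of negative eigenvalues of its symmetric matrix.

(0, 1)

The symmetric matrix is A = [[-1, -1, 1], [-1, -1, 1], [1, 1, -1]].
Congruent diagonalization of A (simultaneous row and column reduction) yields pivots -1, 0, 0.
So there are 1 negative, 2 zero pivots.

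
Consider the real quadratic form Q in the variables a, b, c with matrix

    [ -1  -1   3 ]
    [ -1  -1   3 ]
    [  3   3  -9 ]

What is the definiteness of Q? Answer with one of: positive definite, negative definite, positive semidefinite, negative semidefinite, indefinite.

Applying the same elementary operations to the rows and columns of A produces a congruent diagonal matrix with entries -1, 0, 0.
So there are 1 negative, 2 zero pivots.
Hence Q is negative semidefinite.

negative semidefinite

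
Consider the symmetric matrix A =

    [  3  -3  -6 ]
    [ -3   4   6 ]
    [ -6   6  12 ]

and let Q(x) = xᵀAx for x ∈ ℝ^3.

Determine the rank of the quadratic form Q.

2

Congruent diagonalization of A (simultaneous row and column reduction) yields pivots 3, 1, 0.
So there are 2 positive, 1 zero pivots.
The rank is the number of nonzero pivots: 2.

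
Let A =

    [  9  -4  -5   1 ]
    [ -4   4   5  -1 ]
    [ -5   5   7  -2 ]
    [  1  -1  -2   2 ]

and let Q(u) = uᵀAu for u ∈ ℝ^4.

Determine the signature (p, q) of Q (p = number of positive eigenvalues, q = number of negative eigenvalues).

(4, 0)

Row-reducing A symmetrically gives the diagonal entries 9, 20/9, 3/4, 1.
That gives 4 positive pivots.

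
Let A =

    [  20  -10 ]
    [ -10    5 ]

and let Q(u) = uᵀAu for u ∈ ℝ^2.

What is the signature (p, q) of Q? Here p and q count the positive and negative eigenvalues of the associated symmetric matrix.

Congruent diagonalization of A (simultaneous row and column reduction) yields pivots 20, 0.
That gives 1 positive, 1 zero pivots.

(1, 0)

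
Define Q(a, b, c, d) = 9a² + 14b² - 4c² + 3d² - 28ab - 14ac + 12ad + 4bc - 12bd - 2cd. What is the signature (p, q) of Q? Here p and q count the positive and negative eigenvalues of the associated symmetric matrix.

The associated matrix is A = [[9, -14, -7, 6], [-14, 14, 2, -6], [-7, 2, -4, -1], [6, -6, -1, 3]].
Applying the same elementary operations to the rows and columns of A produces a congruent diagonal matrix with entries 9, -70/9, 5/7, 2/5.
That gives 3 positive, 1 negative pivots.

(3, 1)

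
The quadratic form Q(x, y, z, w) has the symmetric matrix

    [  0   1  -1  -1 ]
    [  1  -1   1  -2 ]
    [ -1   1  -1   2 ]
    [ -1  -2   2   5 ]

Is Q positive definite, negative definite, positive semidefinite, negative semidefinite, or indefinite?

A is congruent to a diagonal matrix with 1 positive, 1 negative and 2 zero entries, so Q is indefinite.

indefinite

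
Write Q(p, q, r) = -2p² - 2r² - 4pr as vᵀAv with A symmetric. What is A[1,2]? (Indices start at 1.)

The coefficient of p·q in Q is 0. For a symmetric A this equals A[1,2] + A[2,1] = 2·A[1,2].
So A[1,2] = 0/2 = 0.

0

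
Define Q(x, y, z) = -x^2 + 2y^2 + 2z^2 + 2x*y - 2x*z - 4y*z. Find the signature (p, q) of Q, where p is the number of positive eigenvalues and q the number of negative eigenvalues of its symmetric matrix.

(1, 1)

The associated matrix is A = [[-1, 1, -1], [1, 2, -2], [-1, -2, 2]].
Row-reducing A symmetrically gives the diagonal entries -1, 3, 0.
Counting signs: 1 positive, 1 negative, 1 zero.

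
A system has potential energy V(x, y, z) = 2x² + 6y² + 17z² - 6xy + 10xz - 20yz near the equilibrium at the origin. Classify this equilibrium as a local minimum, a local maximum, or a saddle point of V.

local minimum

The Hessian at the origin is H = [[4, -6, 10], [-6, 12, -20], [10, -20, 34]].
Congruent diagonalization of H (simultaneous row and column reduction) yields pivots 4, 3, 2/3.
Counting signs: 3 positive.
H is positive definite, so the origin is a strict local minimum.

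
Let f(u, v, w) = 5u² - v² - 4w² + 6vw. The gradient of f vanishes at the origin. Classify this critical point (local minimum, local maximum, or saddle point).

The Hessian at the origin is H = [[10, 0, 0], [0, -2, 6], [0, 6, -8]].
Applying the same elementary operations to the rows and columns of H produces a congruent diagonal matrix with entries 10, -2, 10.
So there are 2 positive, 1 negative pivots.
H is indefinite, so the origin is a saddle point.

saddle point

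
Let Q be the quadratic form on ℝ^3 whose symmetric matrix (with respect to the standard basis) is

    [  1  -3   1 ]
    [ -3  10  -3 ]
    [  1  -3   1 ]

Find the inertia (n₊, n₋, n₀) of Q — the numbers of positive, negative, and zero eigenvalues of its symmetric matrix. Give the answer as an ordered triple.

(2, 0, 1)

Row-reducing A symmetrically gives the diagonal entries 1, 1, 0.
Counting signs: 2 positive, 1 zero.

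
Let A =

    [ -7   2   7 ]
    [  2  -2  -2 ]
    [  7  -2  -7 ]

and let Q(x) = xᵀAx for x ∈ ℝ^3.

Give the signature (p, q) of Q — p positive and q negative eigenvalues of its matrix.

(0, 2)

Applying the same elementary operations to the rows and columns of A produces a congruent diagonal matrix with entries -7, -10/7, 0.
That gives 2 negative, 1 zero pivots.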